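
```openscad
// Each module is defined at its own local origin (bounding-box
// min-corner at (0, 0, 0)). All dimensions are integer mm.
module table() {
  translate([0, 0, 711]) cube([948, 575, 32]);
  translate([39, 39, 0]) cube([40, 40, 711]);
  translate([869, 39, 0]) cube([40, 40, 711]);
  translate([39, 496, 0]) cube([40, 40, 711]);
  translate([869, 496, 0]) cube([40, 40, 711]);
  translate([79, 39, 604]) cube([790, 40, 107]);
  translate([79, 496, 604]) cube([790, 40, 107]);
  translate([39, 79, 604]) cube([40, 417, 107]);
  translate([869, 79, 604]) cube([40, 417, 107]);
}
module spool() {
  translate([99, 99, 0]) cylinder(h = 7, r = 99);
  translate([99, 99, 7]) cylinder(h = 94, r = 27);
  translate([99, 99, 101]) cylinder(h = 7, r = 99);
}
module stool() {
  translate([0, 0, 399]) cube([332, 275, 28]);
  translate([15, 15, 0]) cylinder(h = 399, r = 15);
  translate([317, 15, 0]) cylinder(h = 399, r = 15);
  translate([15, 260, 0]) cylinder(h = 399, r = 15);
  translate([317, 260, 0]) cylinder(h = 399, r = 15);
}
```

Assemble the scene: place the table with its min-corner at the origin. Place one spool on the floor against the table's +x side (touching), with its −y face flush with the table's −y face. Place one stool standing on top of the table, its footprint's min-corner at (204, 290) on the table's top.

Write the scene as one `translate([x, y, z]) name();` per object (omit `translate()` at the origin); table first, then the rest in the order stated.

table();
translate([948, 0, 0]) spool();
translate([204, 290, 743]) stool();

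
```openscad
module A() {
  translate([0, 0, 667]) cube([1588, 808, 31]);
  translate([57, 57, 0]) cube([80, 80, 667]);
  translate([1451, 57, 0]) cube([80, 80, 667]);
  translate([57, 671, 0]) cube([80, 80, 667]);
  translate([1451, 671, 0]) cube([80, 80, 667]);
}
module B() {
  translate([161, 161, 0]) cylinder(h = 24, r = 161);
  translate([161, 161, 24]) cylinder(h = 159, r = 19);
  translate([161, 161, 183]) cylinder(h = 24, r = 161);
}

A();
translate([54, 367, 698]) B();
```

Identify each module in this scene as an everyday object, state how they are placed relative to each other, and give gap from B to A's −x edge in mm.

The spool's min-x is at 54; the table's min-x is 0; gap = 54 mm.

A is a table. B is a spool. The spool is on top of the table. The gap from the spool to the table's −x edge is 54 mm.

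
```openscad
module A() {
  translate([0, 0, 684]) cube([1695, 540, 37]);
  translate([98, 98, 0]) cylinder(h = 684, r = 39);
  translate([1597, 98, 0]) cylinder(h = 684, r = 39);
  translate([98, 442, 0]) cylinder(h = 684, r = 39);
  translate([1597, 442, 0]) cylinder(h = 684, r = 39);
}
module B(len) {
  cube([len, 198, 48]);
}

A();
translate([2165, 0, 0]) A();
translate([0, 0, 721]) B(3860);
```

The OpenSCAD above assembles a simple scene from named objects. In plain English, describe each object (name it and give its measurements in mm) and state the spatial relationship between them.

A is a rectangular dining table. The top is 1695×540×37 mm with its upper surface at z = 721 mm. It stands on four round legs of 78 mm diameter, each leg's bounding box inset 59 mm from the nearest pair of top edges, running from the floor to the underside of the top.

B is a rectangular beam 3860 mm long (x), 198 mm deep (y), 48 mm thick (z).

The beam spans the tops of two tables placed 470 mm apart, resting at z = 721 mm.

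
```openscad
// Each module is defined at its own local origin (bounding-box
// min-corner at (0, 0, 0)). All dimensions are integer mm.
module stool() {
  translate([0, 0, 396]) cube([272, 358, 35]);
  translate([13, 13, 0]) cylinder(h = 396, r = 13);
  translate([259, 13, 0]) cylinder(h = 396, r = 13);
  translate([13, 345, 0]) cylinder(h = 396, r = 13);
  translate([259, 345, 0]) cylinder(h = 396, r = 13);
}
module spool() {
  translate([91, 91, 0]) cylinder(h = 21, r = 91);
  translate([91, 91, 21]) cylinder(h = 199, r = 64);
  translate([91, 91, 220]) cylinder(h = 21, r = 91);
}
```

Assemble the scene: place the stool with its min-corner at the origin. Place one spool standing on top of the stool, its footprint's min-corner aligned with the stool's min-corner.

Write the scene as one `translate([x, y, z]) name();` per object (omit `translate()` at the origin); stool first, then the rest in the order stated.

stool();
translate([0, 0, 431]) spool();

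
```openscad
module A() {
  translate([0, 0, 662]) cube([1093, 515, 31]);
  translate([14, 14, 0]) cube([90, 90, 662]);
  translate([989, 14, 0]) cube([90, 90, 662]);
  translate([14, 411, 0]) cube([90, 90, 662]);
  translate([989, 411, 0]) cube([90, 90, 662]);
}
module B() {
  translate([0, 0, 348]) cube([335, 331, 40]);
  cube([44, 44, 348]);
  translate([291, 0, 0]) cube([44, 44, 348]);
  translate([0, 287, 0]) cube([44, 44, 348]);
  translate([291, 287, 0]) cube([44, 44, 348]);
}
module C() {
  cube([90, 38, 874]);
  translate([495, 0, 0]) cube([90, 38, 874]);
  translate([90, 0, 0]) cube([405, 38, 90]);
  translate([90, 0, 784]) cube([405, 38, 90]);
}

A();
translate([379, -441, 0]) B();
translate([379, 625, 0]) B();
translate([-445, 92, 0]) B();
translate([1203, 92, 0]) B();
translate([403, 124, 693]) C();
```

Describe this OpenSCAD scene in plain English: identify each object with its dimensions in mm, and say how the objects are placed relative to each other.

A is a table: top 1093 mm (x) × 515 mm (y), 31 mm thick, upper face at z = 693 mm, on four 90×90 mm square legs, each inset 14 mm from the nearest pair of top edges, running from z = 0 to the bottom of the top.

B is a simple wooden stool: a rectangular seat 335 mm (x) by 331 mm (y), 40 mm thick, top face at z = 388 mm, on four square legs, each 44×44 mm in cross-section. The legs rest on z = 0, each flush with a corner of the seat.

C is a rectangular picture frame lying in the x–z plane (depth along y). The opening is 405 mm wide (x) by 694 mm tall (z), surrounded by a border 90 mm wide on all four sides. The frame is 38 mm deep and is made of two full-height vertical stiles with two horizontal rails fitted between them.

Four stools sit around the table at the −y, +y, −x, +x sides. The picture frame is on top of the table.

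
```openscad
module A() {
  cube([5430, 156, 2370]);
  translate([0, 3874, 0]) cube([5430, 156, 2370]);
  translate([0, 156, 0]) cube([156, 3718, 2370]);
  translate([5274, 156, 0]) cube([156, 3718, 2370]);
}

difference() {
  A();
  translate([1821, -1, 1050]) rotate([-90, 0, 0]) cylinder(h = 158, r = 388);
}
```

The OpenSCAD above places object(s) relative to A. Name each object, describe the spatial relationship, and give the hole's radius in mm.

The subtracted cylinder has r = 388 mm.

A is a house frame. The house frame has a circular hole through its front wall. The hole's radius is 388 mm.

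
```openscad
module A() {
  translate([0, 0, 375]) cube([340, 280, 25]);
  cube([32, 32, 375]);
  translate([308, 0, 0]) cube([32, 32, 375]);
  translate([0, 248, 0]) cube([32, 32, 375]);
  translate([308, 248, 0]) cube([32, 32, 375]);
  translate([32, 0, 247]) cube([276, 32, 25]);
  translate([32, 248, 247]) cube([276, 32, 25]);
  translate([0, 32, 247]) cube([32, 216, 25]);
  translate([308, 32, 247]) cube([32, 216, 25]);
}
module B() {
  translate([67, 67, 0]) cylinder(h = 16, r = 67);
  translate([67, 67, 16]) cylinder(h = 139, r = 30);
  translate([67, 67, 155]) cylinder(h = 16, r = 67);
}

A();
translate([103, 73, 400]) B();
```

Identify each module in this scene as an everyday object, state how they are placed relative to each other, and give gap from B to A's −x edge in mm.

The spool's min-x is at 103; the stool's min-x is 0; gap = 103 mm.

A is a stool. B is a spool. The spool is on top of the stool, centred. The gap from the spool to the stool's −x edge is 103 mm.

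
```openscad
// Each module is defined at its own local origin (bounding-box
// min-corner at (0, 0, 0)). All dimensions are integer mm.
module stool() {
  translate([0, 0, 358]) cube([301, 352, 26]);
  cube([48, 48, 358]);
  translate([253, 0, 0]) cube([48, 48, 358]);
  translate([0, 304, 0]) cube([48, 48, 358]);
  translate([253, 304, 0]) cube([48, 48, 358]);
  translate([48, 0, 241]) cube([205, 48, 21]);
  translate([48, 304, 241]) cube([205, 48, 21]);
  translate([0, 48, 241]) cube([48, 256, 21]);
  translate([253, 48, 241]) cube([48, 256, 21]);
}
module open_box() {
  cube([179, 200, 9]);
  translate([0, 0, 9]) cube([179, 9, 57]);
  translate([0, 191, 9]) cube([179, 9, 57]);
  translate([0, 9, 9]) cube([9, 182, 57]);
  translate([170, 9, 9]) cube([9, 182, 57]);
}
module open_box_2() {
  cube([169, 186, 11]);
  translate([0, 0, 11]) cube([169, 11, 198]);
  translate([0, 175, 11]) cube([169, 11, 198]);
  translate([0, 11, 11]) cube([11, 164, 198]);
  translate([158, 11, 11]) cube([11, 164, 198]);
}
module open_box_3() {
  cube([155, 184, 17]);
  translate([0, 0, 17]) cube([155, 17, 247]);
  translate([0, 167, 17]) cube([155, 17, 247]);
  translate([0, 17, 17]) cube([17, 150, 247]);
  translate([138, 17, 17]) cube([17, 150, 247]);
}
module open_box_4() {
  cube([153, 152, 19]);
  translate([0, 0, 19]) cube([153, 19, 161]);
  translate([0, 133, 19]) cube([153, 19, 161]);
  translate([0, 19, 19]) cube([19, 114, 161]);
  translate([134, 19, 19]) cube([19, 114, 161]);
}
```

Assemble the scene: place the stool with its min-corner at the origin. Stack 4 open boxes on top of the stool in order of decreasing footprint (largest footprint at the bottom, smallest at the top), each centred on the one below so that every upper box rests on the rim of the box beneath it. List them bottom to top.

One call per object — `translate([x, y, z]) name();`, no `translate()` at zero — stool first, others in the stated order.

stool();
translate([61, 76, 384]) open_box();
translate([66, 83, 450]) open_box_2();
translate([73, 84, 659]) open_box_3();
translate([74, 100, 923]) open_box_4();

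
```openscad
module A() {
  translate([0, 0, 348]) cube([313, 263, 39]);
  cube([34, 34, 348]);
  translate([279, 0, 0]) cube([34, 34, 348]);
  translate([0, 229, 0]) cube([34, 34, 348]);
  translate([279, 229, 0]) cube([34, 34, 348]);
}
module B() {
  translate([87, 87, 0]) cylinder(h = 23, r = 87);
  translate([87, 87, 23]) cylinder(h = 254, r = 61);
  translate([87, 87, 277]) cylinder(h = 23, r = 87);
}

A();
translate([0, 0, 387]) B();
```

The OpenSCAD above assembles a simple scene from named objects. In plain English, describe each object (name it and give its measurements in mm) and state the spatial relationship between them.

A is a simple wooden stool: a rectangular seat 313 mm (x) by 263 mm (y), 39 mm thick, top face at z = 387 mm, on four square legs, each 34×34 mm in cross-section. The legs rest on z = 0, each flush with a corner of the seat.

B is a spool: two coaxial disc flanges of radius 87 mm and thickness 23 mm, joined by a core cylinder of radius 61 mm and height 254 mm. The lower flange rests on z = 0 and the three cylinders share a vertical axis.

The spool is on top of the stool.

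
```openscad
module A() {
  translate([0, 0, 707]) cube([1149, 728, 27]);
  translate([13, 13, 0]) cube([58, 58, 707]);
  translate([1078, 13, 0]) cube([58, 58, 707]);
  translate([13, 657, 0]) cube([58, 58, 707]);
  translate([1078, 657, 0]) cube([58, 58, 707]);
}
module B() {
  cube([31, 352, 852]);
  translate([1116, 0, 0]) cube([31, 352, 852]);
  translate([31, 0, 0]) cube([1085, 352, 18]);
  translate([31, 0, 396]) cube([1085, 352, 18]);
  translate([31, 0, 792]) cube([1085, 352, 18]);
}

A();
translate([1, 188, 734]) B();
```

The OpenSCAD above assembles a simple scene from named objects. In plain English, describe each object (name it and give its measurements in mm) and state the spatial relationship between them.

A is a table with a 1149×728 mm rectangular top, 27 mm thick, top surface at z = 734 mm, supported by four 58×58 mm square legs, each inset 13 mm from the nearest pair of top edges, running from the floor.

B is a bookshelf 1147 mm wide overall, 352 mm deep and 852 mm tall. The two sides are 31 mm thick vertical panels. 3 horizontal shelves of 18 mm thickness span between the inner faces of the sides; the lowest shelf sits on the floor and shelves are stacked with a clear vertical gap of 378 mm between each pair.

The bookshelf is on top of the table, centred.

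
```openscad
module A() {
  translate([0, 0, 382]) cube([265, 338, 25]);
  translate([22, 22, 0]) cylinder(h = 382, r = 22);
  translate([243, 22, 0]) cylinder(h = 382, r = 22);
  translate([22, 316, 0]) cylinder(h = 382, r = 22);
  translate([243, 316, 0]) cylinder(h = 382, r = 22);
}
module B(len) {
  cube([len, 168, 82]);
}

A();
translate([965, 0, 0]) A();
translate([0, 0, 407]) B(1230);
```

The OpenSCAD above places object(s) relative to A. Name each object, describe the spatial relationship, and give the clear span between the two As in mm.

A is a stool. B is a beam. A beam spans the tops of two stools. The clear span between the two stools is 700 mm.

Second stool starts at x = 965; first ends at x = 265; clear span = 965 − 265 = 700 mm.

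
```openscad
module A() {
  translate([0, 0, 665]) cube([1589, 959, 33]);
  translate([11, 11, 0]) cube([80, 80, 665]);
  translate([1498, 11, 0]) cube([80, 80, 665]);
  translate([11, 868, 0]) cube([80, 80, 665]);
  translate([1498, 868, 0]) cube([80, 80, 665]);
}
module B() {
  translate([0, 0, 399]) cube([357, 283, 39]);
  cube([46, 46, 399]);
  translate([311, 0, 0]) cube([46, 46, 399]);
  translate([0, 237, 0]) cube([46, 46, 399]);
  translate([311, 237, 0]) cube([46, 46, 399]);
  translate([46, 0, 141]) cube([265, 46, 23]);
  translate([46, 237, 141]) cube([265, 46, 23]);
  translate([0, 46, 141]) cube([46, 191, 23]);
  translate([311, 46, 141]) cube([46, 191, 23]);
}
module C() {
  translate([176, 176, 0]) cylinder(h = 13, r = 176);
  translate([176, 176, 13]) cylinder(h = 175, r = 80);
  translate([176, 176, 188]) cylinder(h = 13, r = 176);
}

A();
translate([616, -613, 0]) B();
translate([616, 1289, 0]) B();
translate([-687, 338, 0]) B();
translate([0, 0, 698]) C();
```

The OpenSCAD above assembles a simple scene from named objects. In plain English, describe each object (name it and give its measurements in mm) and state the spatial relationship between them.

A is a table: top 1589 mm (x) × 959 mm (y), 33 mm thick, upper face at z = 698 mm, on four 80×80 mm square legs, each inset 11 mm from the nearest pair of top edges, running from z = 0 to the bottom of the top.

B is a four-legged stool. The seat is 357×283 mm, 39 mm thick, top at z = 438 mm. It stands on four square legs, each 46×46 mm in cross-section, from z = 0 to the seat underside, each flush with a corner of the seat. Four stretchers, 46 mm wide and 23 mm tall, connect adjacent legs with their undersides at z = 141 mm, each running between the inner faces of the legs it joins and aligned with the legs' outer faces on the other axis.

C is a spool: two coaxial disc flanges of radius 176 mm and thickness 13 mm, joined by a core cylinder of radius 80 mm and height 175 mm. The lower flange rests on z = 0 and the three cylinders share a vertical axis.

Three stools sit around the table at the −y, +y, −x sides. The spool is on top of the table.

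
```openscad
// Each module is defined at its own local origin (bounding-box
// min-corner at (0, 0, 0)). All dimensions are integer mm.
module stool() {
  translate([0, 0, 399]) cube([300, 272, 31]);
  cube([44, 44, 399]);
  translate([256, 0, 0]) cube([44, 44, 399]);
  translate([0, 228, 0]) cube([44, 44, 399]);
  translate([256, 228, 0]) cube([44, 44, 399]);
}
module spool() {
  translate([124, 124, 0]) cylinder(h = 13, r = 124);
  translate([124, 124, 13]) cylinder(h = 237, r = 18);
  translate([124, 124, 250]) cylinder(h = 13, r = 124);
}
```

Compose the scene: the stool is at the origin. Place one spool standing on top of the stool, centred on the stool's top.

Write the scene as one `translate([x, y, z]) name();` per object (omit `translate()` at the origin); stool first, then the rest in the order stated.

stool();
translate([26, 12, 430]) spool();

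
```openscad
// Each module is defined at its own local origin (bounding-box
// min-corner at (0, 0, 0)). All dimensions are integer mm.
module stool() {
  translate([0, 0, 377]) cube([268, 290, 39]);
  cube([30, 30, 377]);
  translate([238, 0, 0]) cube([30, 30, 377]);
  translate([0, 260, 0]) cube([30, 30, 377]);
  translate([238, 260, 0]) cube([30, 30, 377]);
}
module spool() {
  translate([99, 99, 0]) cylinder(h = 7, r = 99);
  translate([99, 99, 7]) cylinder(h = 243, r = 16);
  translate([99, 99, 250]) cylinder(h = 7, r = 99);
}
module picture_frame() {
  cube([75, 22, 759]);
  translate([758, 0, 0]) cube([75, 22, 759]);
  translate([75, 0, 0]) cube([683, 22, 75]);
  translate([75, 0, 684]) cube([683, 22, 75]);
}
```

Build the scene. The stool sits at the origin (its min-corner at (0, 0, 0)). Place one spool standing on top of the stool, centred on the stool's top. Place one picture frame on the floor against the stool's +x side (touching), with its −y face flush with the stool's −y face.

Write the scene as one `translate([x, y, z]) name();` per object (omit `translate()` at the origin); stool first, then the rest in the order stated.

stool();
translate([35, 46, 416]) spool();
translate([268, 0, 0]) picture_frame();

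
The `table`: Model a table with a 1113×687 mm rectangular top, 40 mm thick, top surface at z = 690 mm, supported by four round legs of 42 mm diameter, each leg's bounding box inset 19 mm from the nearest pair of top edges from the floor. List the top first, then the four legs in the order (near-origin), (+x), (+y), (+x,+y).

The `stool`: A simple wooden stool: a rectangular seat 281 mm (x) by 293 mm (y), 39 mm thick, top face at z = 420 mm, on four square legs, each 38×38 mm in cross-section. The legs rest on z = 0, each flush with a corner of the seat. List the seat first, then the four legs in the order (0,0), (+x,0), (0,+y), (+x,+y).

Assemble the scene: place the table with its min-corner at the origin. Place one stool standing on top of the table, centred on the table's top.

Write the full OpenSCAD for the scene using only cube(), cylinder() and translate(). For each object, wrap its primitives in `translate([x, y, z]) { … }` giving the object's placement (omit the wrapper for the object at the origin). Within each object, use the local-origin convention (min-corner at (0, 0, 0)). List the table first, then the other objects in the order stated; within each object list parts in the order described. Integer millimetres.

translate([0, 0, 650]) cube([1113, 687, 40]);
translate([40, 40, 0]) cylinder(h = 650, r = 21);
translate([1073, 40, 0]) cylinder(h = 650, r = 21);
translate([40, 647, 0]) cylinder(h = 650, r = 21);
translate([1073, 647, 0]) cylinder(h = 650, r = 21);
translate([416, 197, 690]) {
  translate([0, 0, 381]) cube([281, 293, 39]);
  cube([38, 38, 381]);
  translate([243, 0, 0]) cube([38, 38, 381]);
  translate([0, 255, 0]) cube([38, 38, 381]);
  translate([243, 255, 0]) cube([38, 38, 381]);
}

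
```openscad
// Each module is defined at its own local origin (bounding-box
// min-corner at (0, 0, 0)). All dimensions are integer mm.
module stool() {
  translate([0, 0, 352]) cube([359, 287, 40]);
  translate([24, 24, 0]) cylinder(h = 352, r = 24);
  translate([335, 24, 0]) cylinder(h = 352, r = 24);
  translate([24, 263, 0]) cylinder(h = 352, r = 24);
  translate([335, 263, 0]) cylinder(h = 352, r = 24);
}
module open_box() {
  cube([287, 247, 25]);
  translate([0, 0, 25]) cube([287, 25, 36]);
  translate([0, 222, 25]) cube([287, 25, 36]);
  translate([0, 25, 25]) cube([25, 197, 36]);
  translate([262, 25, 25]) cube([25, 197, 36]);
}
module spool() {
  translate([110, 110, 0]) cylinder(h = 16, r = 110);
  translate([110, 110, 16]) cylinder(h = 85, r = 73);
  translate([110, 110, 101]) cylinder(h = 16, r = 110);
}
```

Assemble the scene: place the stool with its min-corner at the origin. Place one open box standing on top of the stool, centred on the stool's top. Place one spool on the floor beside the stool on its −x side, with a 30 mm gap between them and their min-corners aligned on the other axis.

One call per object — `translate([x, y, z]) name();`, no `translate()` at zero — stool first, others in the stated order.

stool();
translate([36, 20, 392]) open_box();
translate([-250, 0, 0]) spool();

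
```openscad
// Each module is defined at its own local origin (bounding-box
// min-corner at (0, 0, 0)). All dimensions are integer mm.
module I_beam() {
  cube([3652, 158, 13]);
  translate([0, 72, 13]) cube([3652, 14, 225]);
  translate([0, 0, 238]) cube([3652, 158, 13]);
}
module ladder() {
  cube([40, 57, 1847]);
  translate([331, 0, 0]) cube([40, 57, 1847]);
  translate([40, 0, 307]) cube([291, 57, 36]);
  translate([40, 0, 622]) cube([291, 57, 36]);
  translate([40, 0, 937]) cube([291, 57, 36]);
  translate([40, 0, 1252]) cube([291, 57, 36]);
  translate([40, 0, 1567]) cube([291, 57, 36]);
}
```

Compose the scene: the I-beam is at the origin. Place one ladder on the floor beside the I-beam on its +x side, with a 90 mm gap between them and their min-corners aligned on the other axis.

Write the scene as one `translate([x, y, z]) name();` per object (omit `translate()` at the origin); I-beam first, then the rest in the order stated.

I_beam();
translate([3742, 0, 0]) ladder();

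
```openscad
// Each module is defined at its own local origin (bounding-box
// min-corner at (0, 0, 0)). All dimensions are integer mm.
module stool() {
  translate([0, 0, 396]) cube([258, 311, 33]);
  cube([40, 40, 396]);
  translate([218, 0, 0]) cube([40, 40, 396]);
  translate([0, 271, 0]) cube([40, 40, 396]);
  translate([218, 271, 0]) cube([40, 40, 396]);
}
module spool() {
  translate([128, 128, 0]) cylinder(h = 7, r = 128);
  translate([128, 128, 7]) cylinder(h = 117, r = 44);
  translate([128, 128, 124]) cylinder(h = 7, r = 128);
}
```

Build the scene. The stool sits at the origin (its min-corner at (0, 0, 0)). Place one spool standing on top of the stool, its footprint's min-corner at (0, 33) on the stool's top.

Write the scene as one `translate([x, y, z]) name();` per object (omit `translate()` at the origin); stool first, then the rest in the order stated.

stool();
translate([0, 33, 429]) spool();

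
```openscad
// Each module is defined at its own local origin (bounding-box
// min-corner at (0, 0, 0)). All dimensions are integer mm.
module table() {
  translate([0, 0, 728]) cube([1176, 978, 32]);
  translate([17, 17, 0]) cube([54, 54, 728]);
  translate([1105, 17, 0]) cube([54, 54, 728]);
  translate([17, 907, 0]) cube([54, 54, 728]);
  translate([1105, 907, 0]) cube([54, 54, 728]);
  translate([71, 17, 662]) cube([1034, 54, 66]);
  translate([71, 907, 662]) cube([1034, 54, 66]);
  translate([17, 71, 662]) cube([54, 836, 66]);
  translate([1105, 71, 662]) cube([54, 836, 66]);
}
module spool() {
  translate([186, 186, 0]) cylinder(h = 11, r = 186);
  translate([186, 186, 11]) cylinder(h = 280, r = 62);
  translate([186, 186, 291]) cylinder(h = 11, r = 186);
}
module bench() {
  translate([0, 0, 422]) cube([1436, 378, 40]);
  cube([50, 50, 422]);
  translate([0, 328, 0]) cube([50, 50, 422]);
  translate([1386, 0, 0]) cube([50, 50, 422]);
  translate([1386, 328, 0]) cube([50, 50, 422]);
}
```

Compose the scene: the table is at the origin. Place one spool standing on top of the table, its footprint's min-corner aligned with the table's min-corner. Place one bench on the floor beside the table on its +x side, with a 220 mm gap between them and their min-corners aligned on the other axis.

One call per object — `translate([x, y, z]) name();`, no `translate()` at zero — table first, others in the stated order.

table();
translate([0, 0, 760]) spool();
translate([1396, 0, 0]) bench();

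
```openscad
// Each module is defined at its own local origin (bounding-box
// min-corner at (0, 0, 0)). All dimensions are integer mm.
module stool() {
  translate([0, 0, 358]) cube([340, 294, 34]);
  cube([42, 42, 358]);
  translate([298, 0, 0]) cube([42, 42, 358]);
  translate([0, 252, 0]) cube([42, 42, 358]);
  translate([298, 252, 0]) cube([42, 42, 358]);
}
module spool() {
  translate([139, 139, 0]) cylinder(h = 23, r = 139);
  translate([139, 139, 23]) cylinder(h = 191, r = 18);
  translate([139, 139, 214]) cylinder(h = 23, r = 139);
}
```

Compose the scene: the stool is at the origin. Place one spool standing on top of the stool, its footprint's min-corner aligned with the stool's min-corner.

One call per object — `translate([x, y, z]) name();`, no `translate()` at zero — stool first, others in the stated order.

stool();
translate([0, 0, 392]) spool();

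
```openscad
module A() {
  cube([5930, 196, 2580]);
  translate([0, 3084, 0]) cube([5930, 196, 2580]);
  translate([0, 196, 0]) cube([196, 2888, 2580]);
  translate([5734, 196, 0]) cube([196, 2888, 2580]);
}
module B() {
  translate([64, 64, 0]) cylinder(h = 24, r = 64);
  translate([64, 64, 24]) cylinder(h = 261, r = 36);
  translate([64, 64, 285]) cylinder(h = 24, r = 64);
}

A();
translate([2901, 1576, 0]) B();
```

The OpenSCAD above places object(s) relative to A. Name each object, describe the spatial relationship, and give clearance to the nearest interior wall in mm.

A is a house frame. B is a spool. The spool sits inside the house frame, centred. The clearance to the nearest interior wall is 1380 mm.

Clearances: x = 2705, y = 1380; minimum 1380 mm.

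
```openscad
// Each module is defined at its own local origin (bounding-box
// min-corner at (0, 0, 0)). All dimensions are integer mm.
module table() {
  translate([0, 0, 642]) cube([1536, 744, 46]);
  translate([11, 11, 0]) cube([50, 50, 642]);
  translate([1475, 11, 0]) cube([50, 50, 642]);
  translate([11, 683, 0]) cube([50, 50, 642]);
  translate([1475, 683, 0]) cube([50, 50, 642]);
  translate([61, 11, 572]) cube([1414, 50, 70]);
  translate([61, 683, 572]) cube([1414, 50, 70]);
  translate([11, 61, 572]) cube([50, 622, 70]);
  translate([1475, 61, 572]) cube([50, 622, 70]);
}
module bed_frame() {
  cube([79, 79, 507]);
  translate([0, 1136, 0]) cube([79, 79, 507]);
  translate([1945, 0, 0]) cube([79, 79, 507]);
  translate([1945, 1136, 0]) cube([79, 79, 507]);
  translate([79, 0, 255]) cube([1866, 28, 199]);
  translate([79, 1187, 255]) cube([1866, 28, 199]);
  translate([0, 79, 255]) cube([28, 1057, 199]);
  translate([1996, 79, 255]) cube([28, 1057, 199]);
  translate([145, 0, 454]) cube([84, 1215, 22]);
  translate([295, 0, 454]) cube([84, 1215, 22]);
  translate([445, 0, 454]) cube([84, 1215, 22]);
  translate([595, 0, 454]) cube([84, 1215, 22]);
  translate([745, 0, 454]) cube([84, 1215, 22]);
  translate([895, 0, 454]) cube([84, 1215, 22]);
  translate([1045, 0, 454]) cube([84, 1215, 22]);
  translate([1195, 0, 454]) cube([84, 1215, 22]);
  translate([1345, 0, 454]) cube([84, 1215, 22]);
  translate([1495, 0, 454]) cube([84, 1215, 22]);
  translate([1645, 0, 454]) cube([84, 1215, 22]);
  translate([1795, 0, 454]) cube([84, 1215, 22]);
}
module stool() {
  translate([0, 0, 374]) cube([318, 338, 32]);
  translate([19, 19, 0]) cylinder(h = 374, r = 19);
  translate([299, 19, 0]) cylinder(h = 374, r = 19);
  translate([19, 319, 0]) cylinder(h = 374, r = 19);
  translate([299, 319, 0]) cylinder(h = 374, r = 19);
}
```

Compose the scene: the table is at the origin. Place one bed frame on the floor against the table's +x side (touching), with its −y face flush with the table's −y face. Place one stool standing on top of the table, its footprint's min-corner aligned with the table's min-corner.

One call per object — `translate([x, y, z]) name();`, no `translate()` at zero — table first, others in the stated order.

table();
translate([1536, 0, 0]) bed_frame();
translate([0, 0, 688]) stool();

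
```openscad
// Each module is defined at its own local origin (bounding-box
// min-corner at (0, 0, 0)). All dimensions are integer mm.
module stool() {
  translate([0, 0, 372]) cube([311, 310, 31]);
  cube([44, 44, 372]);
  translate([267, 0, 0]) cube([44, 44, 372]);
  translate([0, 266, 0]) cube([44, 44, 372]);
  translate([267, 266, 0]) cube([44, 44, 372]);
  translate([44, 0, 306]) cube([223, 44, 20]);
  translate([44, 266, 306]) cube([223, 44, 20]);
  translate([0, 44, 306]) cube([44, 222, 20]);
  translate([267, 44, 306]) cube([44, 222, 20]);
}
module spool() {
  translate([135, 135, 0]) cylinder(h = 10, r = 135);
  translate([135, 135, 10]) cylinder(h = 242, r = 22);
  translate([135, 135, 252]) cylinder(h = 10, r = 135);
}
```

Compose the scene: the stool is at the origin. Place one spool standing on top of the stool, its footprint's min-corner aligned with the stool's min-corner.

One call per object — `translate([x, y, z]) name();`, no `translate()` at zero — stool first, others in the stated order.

stool();
translate([0, 0, 403]) spool();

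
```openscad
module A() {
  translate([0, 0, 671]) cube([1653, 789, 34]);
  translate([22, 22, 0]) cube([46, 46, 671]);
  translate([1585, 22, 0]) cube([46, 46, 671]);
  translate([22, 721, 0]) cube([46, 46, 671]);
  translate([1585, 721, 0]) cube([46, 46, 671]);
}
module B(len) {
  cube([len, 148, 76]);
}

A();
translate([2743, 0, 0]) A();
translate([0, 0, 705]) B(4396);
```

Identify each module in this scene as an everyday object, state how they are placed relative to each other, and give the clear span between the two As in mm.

A is a table. B is a beam. A beam spans the tops of two tables. The clear span between the two tables is 1090 mm.

Second table starts at x = 2743; first ends at x = 1653; clear span = 2743 − 1653 = 1090 mm.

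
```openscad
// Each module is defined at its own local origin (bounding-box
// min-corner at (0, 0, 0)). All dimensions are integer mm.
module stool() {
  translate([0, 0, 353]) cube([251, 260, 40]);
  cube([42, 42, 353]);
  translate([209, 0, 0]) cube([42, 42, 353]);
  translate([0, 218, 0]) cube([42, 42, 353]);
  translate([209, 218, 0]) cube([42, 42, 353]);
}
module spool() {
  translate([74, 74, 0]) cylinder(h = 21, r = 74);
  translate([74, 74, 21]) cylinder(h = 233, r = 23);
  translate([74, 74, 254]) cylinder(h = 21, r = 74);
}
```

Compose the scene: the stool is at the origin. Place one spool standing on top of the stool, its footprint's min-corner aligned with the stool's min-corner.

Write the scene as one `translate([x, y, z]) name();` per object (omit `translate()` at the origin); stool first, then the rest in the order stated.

stool();
translate([0, 0, 393]) spool();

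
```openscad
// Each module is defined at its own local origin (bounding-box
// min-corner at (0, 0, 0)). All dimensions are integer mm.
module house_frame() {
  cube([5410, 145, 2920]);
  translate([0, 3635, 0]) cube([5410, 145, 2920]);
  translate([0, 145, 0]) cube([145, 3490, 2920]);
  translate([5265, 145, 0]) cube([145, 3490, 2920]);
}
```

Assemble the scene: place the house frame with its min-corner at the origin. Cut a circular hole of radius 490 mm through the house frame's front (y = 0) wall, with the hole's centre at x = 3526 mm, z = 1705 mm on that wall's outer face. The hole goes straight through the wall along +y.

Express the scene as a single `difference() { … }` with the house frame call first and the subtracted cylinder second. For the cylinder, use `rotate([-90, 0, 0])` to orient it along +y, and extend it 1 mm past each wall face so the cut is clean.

difference() {
  house_frame();
  translate([3526, -1, 1705]) rotate([-90, 0, 0]) cylinder(h = 147, r = 490);
}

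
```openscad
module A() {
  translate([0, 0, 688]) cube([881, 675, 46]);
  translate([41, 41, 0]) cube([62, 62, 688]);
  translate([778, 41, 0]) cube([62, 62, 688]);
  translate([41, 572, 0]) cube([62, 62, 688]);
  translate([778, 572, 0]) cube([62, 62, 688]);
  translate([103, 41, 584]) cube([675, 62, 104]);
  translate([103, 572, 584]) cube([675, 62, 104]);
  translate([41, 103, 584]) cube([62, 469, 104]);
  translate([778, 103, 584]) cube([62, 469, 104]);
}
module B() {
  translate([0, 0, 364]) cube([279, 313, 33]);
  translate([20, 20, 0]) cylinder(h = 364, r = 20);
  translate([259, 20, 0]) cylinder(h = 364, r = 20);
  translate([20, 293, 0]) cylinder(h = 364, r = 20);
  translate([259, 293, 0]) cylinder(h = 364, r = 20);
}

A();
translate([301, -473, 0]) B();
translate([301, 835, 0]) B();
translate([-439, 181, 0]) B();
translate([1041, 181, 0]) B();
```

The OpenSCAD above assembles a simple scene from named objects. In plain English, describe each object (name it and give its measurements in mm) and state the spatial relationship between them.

A is a rectangular dining table. The top is 881×675×46 mm with its upper surface at z = 734 mm. It stands on four 62×62 mm square legs, each inset 41 mm from the nearest pair of top edges, running from the floor to the underside of the top. Four apron rails, 62 mm thick and 104 mm tall, run between adjacent legs with their top edges flush with the underside of the top and their outer faces flush with the legs' outer faces.

B is a simple wooden stool: a rectangular seat 279 mm (x) by 313 mm (y), 33 mm thick, top face at z = 397 mm, on four round legs, each 40 mm in diameter. The legs rest on z = 0, each leg's axis is inset half a diameter from the nearest pair of seat edges (so the leg's bounding box is flush with the corner).

Four stools sit around the table at the −y, +y, −x, +x sides.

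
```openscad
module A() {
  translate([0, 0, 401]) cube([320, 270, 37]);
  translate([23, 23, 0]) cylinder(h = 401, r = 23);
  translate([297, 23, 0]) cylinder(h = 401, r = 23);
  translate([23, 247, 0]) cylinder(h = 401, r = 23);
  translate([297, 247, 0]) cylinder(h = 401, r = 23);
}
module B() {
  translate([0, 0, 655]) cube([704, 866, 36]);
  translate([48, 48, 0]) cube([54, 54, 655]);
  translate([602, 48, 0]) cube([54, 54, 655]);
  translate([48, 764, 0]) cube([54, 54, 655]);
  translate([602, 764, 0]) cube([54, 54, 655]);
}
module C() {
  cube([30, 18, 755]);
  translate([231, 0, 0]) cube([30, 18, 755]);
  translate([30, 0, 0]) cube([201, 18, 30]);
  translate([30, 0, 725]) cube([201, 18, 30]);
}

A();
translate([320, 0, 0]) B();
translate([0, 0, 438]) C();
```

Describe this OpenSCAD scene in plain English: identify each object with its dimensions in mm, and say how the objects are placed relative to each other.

A is a four-legged stool. The seat is a 320×270×37 mm slab whose top surface is at z = 438 mm; four round legs, each 46 mm in diameter, run from the floor (z = 0) to the underside of the seat, each leg's axis is inset half a diameter from the nearest pair of seat edges (so the leg's bounding box is flush with the corner).

B is a table with a 704×866 mm rectangular top, 36 mm thick, top surface at z = 691 mm, supported by four 54×54 mm square legs, each inset 48 mm from the nearest pair of top edges, running from the floor.

C is a picture frame with a 201×695 mm rectangular opening (x by z) and a uniform 30 mm border on every side. Frame depth is 18 mm along y. It is built from two vertical stiles running the full outside height and two horizontal rails spanning the gap between the stiles.

The table is against the stool's +x side, with their −y faces flush. The picture frame is on top of the stool.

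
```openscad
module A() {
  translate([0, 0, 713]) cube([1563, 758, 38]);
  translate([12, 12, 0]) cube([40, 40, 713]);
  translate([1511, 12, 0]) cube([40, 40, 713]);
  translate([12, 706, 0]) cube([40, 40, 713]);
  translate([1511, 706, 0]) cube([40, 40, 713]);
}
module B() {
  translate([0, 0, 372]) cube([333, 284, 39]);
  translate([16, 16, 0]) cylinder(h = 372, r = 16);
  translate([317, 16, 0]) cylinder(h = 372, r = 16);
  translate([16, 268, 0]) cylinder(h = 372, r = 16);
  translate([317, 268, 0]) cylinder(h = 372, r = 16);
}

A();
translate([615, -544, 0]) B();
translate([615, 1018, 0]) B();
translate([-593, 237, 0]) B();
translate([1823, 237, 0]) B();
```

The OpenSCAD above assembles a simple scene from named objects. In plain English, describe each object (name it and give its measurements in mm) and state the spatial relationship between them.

A is a table: top 1563 mm (x) × 758 mm (y), 38 mm thick, upper face at z = 751 mm, on four 40×40 mm square legs, each inset 12 mm from the nearest pair of top edges, running from z = 0 to the bottom of the top.

B is a four-legged stool. The seat is a 333×284×39 mm slab whose top surface is at z = 411 mm; four round legs, each 32 mm in diameter, run from the floor (z = 0) to the underside of the seat, each leg's axis is inset half a diameter from the nearest pair of seat edges (so the leg's bounding box is flush with the corner).

Four stools sit around the table at the −y, +y, −x, +x sides.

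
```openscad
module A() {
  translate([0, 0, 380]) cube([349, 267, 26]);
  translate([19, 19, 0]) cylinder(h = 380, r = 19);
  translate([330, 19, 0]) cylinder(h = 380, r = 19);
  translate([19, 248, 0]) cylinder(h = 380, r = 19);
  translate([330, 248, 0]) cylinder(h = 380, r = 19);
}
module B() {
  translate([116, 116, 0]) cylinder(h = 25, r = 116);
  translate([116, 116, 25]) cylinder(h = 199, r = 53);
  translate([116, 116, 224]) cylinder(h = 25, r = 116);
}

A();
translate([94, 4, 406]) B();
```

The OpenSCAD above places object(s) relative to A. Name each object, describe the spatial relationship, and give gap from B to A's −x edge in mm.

The spool's min-x is at 94; the stool's min-x is 0; gap = 94 mm.

A is a stool. B is a spool. The spool is on top of the stool. The gap from the spool to the stool's −x edge is 94 mm.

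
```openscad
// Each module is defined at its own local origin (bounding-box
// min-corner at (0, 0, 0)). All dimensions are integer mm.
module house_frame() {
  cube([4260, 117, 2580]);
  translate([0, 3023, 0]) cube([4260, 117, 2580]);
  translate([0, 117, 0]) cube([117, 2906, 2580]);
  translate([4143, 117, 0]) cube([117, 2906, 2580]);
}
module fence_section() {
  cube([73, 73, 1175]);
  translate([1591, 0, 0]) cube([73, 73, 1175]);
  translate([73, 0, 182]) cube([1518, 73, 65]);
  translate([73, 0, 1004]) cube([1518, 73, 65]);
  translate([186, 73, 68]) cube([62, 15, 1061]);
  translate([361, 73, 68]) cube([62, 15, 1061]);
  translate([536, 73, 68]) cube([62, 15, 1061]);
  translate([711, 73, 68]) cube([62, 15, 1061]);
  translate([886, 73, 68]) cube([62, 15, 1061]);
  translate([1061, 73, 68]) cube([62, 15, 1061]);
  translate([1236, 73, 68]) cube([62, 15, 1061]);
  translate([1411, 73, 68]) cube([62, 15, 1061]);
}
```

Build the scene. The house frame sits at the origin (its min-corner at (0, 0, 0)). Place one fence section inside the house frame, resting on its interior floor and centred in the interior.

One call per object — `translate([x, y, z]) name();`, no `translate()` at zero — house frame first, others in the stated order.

house_frame();
translate([1298, 1526, 0]) fence_section();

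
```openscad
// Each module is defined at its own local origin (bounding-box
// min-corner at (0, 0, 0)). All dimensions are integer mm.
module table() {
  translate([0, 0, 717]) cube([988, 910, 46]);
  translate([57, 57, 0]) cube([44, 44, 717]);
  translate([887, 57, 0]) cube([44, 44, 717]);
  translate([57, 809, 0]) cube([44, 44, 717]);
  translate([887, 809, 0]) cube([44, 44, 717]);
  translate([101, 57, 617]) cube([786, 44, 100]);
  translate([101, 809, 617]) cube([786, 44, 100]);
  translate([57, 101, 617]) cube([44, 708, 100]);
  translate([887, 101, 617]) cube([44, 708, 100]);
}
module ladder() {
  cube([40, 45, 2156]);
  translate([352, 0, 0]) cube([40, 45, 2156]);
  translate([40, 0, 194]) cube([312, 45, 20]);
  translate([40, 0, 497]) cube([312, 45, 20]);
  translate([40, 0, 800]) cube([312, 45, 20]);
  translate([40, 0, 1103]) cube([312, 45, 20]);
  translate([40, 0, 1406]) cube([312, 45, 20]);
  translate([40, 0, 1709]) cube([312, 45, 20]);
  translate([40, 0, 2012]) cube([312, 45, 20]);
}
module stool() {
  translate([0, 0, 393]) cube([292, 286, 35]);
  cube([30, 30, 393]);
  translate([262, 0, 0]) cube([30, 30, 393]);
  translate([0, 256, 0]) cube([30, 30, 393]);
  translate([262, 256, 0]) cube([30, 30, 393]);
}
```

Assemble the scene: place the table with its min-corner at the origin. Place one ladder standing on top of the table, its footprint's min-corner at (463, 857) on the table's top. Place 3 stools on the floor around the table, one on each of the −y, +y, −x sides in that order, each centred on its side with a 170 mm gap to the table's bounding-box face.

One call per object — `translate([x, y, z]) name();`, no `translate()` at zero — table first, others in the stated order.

table();
translate([463, 857, 763]) ladder();
translate([348, -456, 0]) stool();
translate([348, 1080, 0]) stool();
translate([-462, 312, 0]) stool();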